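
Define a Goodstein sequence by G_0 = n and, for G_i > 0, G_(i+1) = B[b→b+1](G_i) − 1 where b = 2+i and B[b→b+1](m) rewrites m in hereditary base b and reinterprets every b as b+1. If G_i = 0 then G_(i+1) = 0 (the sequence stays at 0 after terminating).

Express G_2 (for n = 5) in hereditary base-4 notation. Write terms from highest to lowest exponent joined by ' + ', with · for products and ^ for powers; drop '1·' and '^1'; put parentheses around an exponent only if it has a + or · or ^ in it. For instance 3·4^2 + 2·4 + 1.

3·4^3 + 3·4^2 + 3·4 + 3

G_0=5  [base 2] 2^2 + 1  →[2↦3]→  3^3 + 1 = 28  −1 ⇒ G_1=27
G_1=27  [base 3] 3^3  →[3↦4]→  4^4 = 256  −1 ⇒ G_2=255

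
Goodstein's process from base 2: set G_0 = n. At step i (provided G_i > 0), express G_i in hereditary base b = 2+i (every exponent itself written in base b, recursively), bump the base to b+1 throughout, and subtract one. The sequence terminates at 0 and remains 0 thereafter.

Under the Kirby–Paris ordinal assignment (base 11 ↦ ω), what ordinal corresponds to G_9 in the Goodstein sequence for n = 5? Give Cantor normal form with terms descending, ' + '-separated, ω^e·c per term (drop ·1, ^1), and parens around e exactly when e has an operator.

step 0: 5 = 2^2 + 1; sub 3 for 2: 3^3 + 1; = 28; G_1 = 28−1 = 27
step 1: 27 = 3^3; sub 4 for 3: 4^4; = 256; G_2 = 256−1 = 255
step 2: 255 = 3·4^3 + 3·4^2 + 3·4 + 3; sub 5 for 4: 3·5^3 + 3·5^2 + 3·5 + 3; = 468; G_3 = 468−1 = 467
step 3: 467 = 3·5^3 + 3·5^2 + 3·5 + 2; sub 6 for 5: 3·6^3 + 3·6^2 + 3·6 + 2; = 776; G_4 = 776−1 = 775
step 4: 775 = 3·6^3 + 3·6^2 + 3·6 + 1; sub 7 for 6: 3·7^3 + 3·7^2 + 3·7 + 1; = 1198; G_5 = 1198−1 = 1197
step 5: 1197 = 3·7^3 + 3·7^2 + 3·7; sub 8 for 7: 3·8^3 + 3·8^2 + 3·8; = 1752; G_6 = 1752−1 = 1751
step 6: 1751 = 3·8^3 + 3·8^2 + 2·8 + 7; sub 9 for 8: 3·9^3 + 3·9^2 + 2·9 + 7; = 2455; G_7 = 2455−1 = 2454
step 7: 2454 = 3·9^3 + 3·9^2 + 2·9 + 6; sub 10 for 9: 3·10^3 + 3·10^2 + 2·10 + 6; = 3326; G_8 = 3326−1 = 3325
step 8: 3325 = 3·10^3 + 3·10^2 + 2·10 + 5; sub 11 for 10: 3·11^3 + 3·11^2 + 2·11 + 5; = 4383; G_9 = 4383−1 = 4382

ω^3·3 + ω^2·3 + ω·2 + 4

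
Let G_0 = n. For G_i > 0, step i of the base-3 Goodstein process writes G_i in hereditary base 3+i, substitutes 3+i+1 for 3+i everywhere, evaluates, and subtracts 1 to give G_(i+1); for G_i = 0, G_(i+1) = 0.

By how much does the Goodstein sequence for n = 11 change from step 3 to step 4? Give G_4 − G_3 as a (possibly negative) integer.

(0) 11|_3 = 3^2 + 2 ↦ 4^2 + 2|_4 = 18 ⇒ 17
(1) 17|_4 = 4^2 + 1 ↦ 5^2 + 1|_5 = 26 ⇒ 25
(2) 25|_5 = 5^2 ↦ 6^2|_6 = 36 ⇒ 35
(3) 35|_6 = 5·6 + 5 ↦ 5·7 + 5|_7 = 40 ⇒ 39

4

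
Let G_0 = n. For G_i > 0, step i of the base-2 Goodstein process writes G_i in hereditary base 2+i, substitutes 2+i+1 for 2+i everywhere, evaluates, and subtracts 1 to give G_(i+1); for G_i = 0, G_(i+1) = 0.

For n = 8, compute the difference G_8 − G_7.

G_0 = 8. HB_2(8) = 2^(2 + 1). Bump = 81. G_1 = 80.
G_1 = 80. HB_3(80) = 2·3^3 + 2·3^2 + 2·3 + 2. Bump = 554. G_2 = 553.
G_2 = 553. HB_4(553) = 2·4^4 + 2·4^2 + 2·4 + 1. Bump = 6311. G_3 = 6310.
G_3 = 6310. HB_5(6310) = 2·5^5 + 2·5^2 + 2·5. Bump = 93396. G_4 = 93395.
G_4 = 93395. HB_6(93395) = 2·6^6 + 2·6^2 + 6 + 5. Bump = 1647196. G_5 = 1647195.
G_5 = 1647195. HB_7(1647195) = 2·7^7 + 2·7^2 + 7 + 4. Bump = 33554572. G_6 = 33554571.
G_6 = 33554571. HB_8(33554571) = 2·8^8 + 2·8^2 + 8 + 3. Bump = 774841152. G_7 = 774841151.
G_7 = 774841151. HB_9(774841151) = 2·9^9 + 2·9^2 + 9 + 2. Bump = 20000000212. G_8 = 20000000211.

19225159060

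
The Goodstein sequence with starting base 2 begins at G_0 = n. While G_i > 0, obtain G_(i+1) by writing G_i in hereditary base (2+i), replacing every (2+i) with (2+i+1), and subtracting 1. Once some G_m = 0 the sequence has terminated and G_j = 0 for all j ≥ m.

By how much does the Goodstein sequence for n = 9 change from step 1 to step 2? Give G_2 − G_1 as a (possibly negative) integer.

step 0: 9 = 2^(2 + 1) + 1; sub 3 for 2: 3^(3 + 1) + 1; = 82; G_1 = 82−1 = 81
step 1: 81 = 3^(3 + 1); sub 4 for 3: 4^(4 + 1); = 1024; G_2 = 1024−1 = 1023

942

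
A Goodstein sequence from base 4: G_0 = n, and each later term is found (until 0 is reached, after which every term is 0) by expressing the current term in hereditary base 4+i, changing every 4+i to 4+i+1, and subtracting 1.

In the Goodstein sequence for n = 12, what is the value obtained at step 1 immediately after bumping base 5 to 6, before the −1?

16

[0] 12 ≡ 3·4 (base 4). Lift 5: 15. −1: 14.
[1] 14 ≡ 2·5 + 4 (base 5). Lift 6: 16. −1: 15.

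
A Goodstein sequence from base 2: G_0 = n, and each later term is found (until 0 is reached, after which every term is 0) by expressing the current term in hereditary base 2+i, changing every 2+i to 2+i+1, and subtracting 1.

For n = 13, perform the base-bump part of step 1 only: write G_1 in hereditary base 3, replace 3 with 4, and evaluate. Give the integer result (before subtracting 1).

1280

13 —HB2→ 2^(2 + 1) + 2^2 + 1 —bump→ 3^(3 + 1) + 3^3 + 1 = 109 —(−1)→ 108
108 —HB3→ 3^(3 + 1) + 3^3 —bump→ 4^(4 + 1) + 4^4 = 1280 —(−1)→ 1279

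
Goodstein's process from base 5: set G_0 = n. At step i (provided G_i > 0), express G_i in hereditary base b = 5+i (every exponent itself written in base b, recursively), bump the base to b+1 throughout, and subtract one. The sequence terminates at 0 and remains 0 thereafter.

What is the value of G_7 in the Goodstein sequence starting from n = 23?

[0] 23 ≡ 4·5 + 3 (base 5). Lift 6: 27. −1: 26.
[1] 26 ≡ 4·6 + 2 (base 6). Lift 7: 30. −1: 29.
[2] 29 ≡ 4·7 + 1 (base 7). Lift 8: 33. −1: 32.
[3] 32 ≡ 4·8 (base 8). Lift 9: 36. −1: 35.
[4] 35 ≡ 3·9 + 8 (base 9). Lift 10: 38. −1: 37.
[5] 37 ≡ 3·10 + 7 (base 10). Lift 11: 40. −1: 39.
[6] 39 ≡ 3·11 + 6 (base 11). Lift 12: 42. −1: 41.
[7] 41 ≡ 3·12 + 5 (base 12). Lift 13: 44. −1: 43.

41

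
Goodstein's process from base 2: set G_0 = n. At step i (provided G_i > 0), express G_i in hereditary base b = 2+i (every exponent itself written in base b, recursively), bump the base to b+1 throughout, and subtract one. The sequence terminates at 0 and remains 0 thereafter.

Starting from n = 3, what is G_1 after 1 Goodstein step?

3

step 0: 3 = 2 + 1; sub 3 for 2: 3 + 1; = 4; G_1 = 4−1 = 3
step 1: 3 = 3; sub 4 for 3: 4; = 4; G_2 = 4−1 = 3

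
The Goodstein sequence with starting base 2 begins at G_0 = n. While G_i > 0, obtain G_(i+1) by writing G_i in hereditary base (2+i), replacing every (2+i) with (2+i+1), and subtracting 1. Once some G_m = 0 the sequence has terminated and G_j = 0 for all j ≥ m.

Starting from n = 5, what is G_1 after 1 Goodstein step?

27

[0] 5 ≡ 2^2 + 1 (base 2). Lift 3: 28. −1: 27.
[1] 27 ≡ 3^3 (base 3). Lift 4: 256. −1: 255.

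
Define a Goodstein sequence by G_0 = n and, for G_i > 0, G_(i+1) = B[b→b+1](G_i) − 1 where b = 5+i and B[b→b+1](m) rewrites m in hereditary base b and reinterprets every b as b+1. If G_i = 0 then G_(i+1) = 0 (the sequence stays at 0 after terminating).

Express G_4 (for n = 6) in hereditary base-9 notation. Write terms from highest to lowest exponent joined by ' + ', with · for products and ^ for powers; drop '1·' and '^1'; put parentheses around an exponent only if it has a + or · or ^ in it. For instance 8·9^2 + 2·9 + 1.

4

G_0=6  [base 5] 5 + 1  →[5↦6]→  6 + 1 = 7  −1 ⇒ G_1=6
G_1=6  [base 6] 6  →[6↦7]→  7 = 7  −1 ⇒ G_2=6
G_2=6  [base 7] 6  →[7↦8]→  6 = 6  −1 ⇒ G_3=5
G_3=5  [base 8] 5  →[8↦9]→  5 = 5  −1 ⇒ G_4=4
G_4=4  [base 9] 4  →[9↦10]→  4 = 4  −1 ⇒ G_5=3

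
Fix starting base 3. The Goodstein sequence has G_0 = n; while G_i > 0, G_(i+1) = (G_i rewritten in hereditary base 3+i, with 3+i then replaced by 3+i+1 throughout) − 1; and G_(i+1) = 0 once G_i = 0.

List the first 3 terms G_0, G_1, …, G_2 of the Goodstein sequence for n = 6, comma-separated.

6 —HB3→ 2·3 —bump→ 2·4 = 8 —(−1)→ 7
7 —HB4→ 4 + 3 —bump→ 5 + 3 = 8 —(−1)→ 7

6, 7, 7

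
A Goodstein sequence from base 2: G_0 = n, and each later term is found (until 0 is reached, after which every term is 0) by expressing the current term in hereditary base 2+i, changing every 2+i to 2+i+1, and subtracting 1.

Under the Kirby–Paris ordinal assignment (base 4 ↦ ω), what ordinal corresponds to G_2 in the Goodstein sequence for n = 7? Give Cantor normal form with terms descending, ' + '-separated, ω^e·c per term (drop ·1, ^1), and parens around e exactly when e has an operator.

G_0 = 7. HB_2(7) = 2^2 + 2 + 1. Bump = 31. G_1 = 30.
G_1 = 30. HB_3(30) = 3^3 + 3. Bump = 260. G_2 = 259.
G_2 = 259. HB_4(259) = 4^4 + 3. Bump = 3128. G_3 = 3127.

ω^ω + 3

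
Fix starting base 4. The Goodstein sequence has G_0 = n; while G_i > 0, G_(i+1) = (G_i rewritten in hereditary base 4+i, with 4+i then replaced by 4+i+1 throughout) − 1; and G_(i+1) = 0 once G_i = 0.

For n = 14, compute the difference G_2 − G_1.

2

i=0: 14 = 3·4 + 2 (b=4); 4→5: 3·5 + 2 = 17; 17−1 = 16
i=1: 16 = 3·5 + 1 (b=5); 5→6: 3·6 + 1 = 19; 19−1 = 18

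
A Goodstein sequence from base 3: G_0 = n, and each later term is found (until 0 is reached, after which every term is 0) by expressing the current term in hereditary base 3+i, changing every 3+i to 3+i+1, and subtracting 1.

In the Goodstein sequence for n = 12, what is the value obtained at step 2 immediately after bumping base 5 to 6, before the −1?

base 3: 12 = 3^2 + 3; at 4: 4^2 + 4 = 20; next = 19
base 4: 19 = 4^2 + 3; at 5: 5^2 + 3 = 28; next = 27

38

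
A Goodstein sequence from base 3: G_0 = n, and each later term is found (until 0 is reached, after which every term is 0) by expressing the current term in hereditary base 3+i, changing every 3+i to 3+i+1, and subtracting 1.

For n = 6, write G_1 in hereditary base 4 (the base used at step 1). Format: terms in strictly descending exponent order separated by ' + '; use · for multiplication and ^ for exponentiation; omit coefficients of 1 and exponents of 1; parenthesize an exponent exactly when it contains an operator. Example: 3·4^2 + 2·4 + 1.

G_0 = 6. HB_3(6) = 2·3. Bump = 8. G_1 = 7.
G_1 = 7. HB_4(7) = 4 + 3. Bump = 8. G_2 = 7.

4 + 3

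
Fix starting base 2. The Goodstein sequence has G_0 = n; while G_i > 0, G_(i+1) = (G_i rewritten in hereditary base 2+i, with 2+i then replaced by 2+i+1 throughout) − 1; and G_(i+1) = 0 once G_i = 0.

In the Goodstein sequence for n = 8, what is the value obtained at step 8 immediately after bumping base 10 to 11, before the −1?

570623341476

i=0: 8 = 2^(2 + 1) (b=2); 2→3: 3^(3 + 1) = 81; 81−1 = 80
i=1: 80 = 2·3^3 + 2·3^2 + 2·3 + 2 (b=3); 3→4: 2·4^4 + 2·4^2 + 2·4 + 2 = 554; 554−1 = 553
i=2: 553 = 2·4^4 + 2·4^2 + 2·4 + 1 (b=4); 4→5: 2·5^5 + 2·5^2 + 2·5 + 1 = 6311; 6311−1 = 6310
i=3: 6310 = 2·5^5 + 2·5^2 + 2·5 (b=5); 5→6: 2·6^6 + 2·6^2 + 2·6 = 93396; 93396−1 = 93395
i=4: 93395 = 2·6^6 + 2·6^2 + 6 + 5 (b=6); 6→7: 2·7^7 + 2·7^2 + 7 + 5 = 1647196; 1647196−1 = 1647195
i=5: 1647195 = 2·7^7 + 2·7^2 + 7 + 4 (b=7); 7→8: 2·8^8 + 2·8^2 + 8 + 4 = 33554572; 33554572−1 = 33554571
i=6: 33554571 = 2·8^8 + 2·8^2 + 8 + 3 (b=8); 8→9: 2·9^9 + 2·9^2 + 9 + 3 = 774841152; 774841152−1 = 774841151
i=7: 774841151 = 2·9^9 + 2·9^2 + 9 + 2 (b=9); 9→10: 2·10^10 + 2·10^2 + 10 + 2 = 20000000212; 20000000212−1 = 20000000211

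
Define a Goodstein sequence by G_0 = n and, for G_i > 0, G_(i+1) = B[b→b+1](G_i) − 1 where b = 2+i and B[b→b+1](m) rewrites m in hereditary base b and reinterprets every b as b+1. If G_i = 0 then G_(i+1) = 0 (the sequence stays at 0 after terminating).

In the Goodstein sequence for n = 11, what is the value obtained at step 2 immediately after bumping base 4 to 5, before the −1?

G_0 = 11. HB_2(11) = 2^(2 + 1) + 2 + 1. Bump = 85. G_1 = 84.
G_1 = 84. HB_3(84) = 3^(3 + 1) + 3. Bump = 1028. G_2 = 1027.
G_2 = 1027. HB_4(1027) = 4^(4 + 1) + 3. Bump = 15628. G_3 = 15627.

15628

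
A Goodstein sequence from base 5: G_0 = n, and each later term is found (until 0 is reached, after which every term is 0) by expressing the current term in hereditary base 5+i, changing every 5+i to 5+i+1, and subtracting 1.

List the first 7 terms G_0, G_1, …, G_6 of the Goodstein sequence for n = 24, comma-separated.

G_0 = 24. HB_5(24) = 4·5 + 4. Bump = 28. G_1 = 27.
G_1 = 27. HB_6(27) = 4·6 + 3. Bump = 31. G_2 = 30.
G_2 = 30. HB_7(30) = 4·7 + 2. Bump = 34. G_3 = 33.
G_3 = 33. HB_8(33) = 4·8 + 1. Bump = 37. G_4 = 36.
G_4 = 36. HB_9(36) = 4·9. Bump = 40. G_5 = 39.
G_5 = 39. HB_10(39) = 3·10 + 9. Bump = 42. G_6 = 41.

24, 27, 30, 33, 36, 39, 41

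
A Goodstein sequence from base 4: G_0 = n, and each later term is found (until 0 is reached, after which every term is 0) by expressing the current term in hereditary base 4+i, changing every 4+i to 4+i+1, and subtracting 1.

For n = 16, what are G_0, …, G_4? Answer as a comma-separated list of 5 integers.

(0) 16|_4 = 4^2 ↦ 5^2|_5 = 25 ⇒ 24
(1) 24|_5 = 4·5 + 4 ↦ 4·6 + 4|_6 = 28 ⇒ 27
(2) 27|_6 = 4·6 + 3 ↦ 4·7 + 3|_7 = 31 ⇒ 30
(3) 30|_7 = 4·7 + 2 ↦ 4·8 + 2|_8 = 34 ⇒ 33

16, 24, 27, 30, 33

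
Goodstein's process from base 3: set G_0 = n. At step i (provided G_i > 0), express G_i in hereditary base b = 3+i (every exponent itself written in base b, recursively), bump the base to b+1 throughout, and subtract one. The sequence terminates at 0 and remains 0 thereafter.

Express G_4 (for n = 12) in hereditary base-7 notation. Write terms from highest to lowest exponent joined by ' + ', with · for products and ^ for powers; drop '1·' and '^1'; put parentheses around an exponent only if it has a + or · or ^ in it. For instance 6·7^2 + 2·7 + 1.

7^2

step 0: 12 = 3^2 + 3; sub 4 for 3: 4^2 + 4; = 20; G_1 = 20−1 = 19
step 1: 19 = 4^2 + 3; sub 5 for 4: 5^2 + 3; = 28; G_2 = 28−1 = 27
step 2: 27 = 5^2 + 2; sub 6 for 5: 6^2 + 2; = 38; G_3 = 38−1 = 37
step 3: 37 = 6^2 + 1; sub 7 for 6: 7^2 + 1; = 50; G_4 = 50−1 = 49
step 4: 49 = 7^2; sub 8 for 7: 8^2; = 64; G_5 = 64−1 = 63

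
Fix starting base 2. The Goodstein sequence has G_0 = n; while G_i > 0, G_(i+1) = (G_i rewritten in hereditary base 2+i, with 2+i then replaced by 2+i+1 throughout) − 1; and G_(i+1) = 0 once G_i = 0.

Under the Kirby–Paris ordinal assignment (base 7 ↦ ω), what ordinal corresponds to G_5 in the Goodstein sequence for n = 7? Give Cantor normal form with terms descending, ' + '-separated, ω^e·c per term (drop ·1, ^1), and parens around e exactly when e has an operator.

ω^ω

i=0: 7 = 2^2 + 2 + 1 (b=2); 2→3: 3^3 + 3 + 1 = 31; 31−1 = 30
i=1: 30 = 3^3 + 3 (b=3); 3→4: 4^4 + 4 = 260; 260−1 = 259
i=2: 259 = 4^4 + 3 (b=4); 4→5: 5^5 + 3 = 3128; 3128−1 = 3127
i=3: 3127 = 5^5 + 2 (b=5); 5→6: 6^6 + 2 = 46658; 46658−1 = 46657
i=4: 46657 = 6^6 + 1 (b=6); 6→7: 7^7 + 1 = 823544; 823544−1 = 823543
i=5: 823543 = 7^7 (b=7); 7→8: 8^8 = 16777216; 16777216−1 = 16777215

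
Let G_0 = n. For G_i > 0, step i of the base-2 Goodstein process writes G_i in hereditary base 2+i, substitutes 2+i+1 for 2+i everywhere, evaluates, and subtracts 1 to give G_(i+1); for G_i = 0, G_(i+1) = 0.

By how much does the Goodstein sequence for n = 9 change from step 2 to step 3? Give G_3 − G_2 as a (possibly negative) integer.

8819

9 —HB2→ 2^(2 + 1) + 1 —bump→ 3^(3 + 1) + 1 = 82 —(−1)→ 81
81 —HB3→ 3^(3 + 1) —bump→ 4^(4 + 1) = 1024 —(−1)→ 1023
1023 —HB4→ 3·4^4 + 3·4^3 + 3·4^2 + 3·4 + 3 —bump→ 3·5^5 + 3·5^3 + 3·5^2 + 3·5 + 3 = 9843 —(−1)→ 9842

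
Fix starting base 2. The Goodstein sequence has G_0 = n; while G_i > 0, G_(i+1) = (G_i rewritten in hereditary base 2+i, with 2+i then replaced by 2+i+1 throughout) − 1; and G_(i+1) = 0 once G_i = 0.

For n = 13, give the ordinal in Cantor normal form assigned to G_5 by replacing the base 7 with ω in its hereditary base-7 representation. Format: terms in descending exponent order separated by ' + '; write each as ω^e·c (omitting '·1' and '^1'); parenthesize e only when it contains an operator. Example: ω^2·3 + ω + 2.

ω^(ω + 1) + ω^3·3 + ω^2·3 + ω·3

(0) 13|_2 = 2^(2 + 1) + 2^2 + 1 ↦ 3^(3 + 1) + 3^3 + 1|_3 = 109 ⇒ 108
(1) 108|_3 = 3^(3 + 1) + 3^3 ↦ 4^(4 + 1) + 4^4|_4 = 1280 ⇒ 1279
(2) 1279|_4 = 4^(4 + 1) + 3·4^3 + 3·4^2 + 3·4 + 3 ↦ 5^(5 + 1) + 3·5^3 + 3·5^2 + 3·5 + 3|_5 = 16093 ⇒ 16092
(3) 16092|_5 = 5^(5 + 1) + 3·5^3 + 3·5^2 + 3·5 + 2 ↦ 6^(6 + 1) + 3·6^3 + 3·6^2 + 3·6 + 2|_6 = 280712 ⇒ 280711
(4) 280711|_6 = 6^(6 + 1) + 3·6^3 + 3·6^2 + 3·6 + 1 ↦ 7^(7 + 1) + 3·7^3 + 3·7^2 + 3·7 + 1|_7 = 5765999 ⇒ 5765998
(5) 5765998|_7 = 7^(7 + 1) + 3·7^3 + 3·7^2 + 3·7 ↦ 8^(8 + 1) + 3·8^3 + 3·8^2 + 3·8|_8 = 134219480 ⇒ 134219479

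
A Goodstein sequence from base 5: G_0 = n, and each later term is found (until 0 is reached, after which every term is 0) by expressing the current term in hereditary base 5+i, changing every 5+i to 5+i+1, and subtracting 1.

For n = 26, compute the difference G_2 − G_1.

12

G_0=26  [base 5] 5^2 + 1  →[5↦6]→  6^2 + 1 = 37  −1 ⇒ G_1=36
G_1=36  [base 6] 6^2  →[6↦7]→  7^2 = 49  −1 ⇒ G_2=48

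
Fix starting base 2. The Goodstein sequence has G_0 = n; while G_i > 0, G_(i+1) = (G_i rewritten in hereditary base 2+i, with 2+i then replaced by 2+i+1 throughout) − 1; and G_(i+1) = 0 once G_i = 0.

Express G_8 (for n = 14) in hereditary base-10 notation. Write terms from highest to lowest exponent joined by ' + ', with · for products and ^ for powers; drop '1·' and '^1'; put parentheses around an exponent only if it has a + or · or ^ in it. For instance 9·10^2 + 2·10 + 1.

[0] 14 ≡ 2^(2 + 1) + 2^2 + 2 (base 2). Lift 3: 111. −1: 110.
[1] 110 ≡ 3^(3 + 1) + 3^3 + 2 (base 3). Lift 4: 1282. −1: 1281.
[2] 1281 ≡ 4^(4 + 1) + 4^4 + 1 (base 4). Lift 5: 18751. −1: 18750.
[3] 18750 ≡ 5^(5 + 1) + 5^5 (base 5). Lift 6: 326592. −1: 326591.
[4] 326591 ≡ 6^(6 + 1) + 5·6^5 + 5·6^4 + 5·6^3 + 5·6^2 + 5·6 + 5 (base 6). Lift 7: 5862841. −1: 5862840.
[5] 5862840 ≡ 7^(7 + 1) + 5·7^5 + 5·7^4 + 5·7^3 + 5·7^2 + 5·7 + 4 (base 7). Lift 8: 134404972. −1: 134404971.
[6] 134404971 ≡ 8^(8 + 1) + 5·8^5 + 5·8^4 + 5·8^3 + 5·8^2 + 5·8 + 3 (base 8). Lift 9: 3487116549. −1: 3487116548.
[7] 3487116548 ≡ 9^(9 + 1) + 5·9^5 + 5·9^4 + 5·9^3 + 5·9^2 + 5·9 + 2 (base 9). Lift 10: 100000555552. −1: 100000555551.

10^(10 + 1) + 5·10^5 + 5·10^4 + 5·10^3 + 5·10^2 + 5·10 + 1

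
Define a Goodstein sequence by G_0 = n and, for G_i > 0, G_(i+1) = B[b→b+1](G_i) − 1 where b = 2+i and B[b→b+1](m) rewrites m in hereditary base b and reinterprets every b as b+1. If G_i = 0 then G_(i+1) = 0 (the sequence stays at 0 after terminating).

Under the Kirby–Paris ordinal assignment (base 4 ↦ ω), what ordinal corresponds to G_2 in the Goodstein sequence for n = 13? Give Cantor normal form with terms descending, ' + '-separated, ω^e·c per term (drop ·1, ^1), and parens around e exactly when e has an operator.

ω^(ω + 1) + ω^3·3 + ω^2·3 + ω·3 + 3

base 2: 13 = 2^(2 + 1) + 2^2 + 1; at 3: 3^(3 + 1) + 3^3 + 1 = 109; next = 108
base 3: 108 = 3^(3 + 1) + 3^3; at 4: 4^(4 + 1) + 4^4 = 1280; next = 1279
base 4: 1279 = 4^(4 + 1) + 3·4^3 + 3·4^2 + 3·4 + 3; at 5: 5^(5 + 1) + 3·5^3 + 3·5^2 + 3·5 + 3 = 16093; next = 16092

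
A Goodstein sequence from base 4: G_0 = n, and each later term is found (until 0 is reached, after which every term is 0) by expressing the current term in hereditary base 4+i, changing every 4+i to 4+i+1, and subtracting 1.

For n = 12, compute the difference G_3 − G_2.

1

12 —HB4→ 3·4 —bump→ 3·5 = 15 —(−1)→ 14
14 —HB5→ 2·5 + 4 —bump→ 2·6 + 4 = 16 —(−1)→ 15
15 —HB6→ 2·6 + 3 —bump→ 2·7 + 3 = 17 —(−1)→ 16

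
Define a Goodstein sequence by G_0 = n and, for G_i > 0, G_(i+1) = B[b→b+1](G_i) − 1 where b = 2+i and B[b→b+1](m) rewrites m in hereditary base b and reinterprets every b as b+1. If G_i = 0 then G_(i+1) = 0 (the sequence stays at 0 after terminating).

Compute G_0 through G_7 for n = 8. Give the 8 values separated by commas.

8, 80, 553, 6310, 93395, 1647195, 33554571, 774841151

step 0: 8 = 2^(2 + 1); sub 3 for 2: 3^(3 + 1); = 81; G_1 = 81−1 = 80
step 1: 80 = 2·3^3 + 2·3^2 + 2·3 + 2; sub 4 for 3: 2·4^4 + 2·4^2 + 2·4 + 2; = 554; G_2 = 554−1 = 553
step 2: 553 = 2·4^4 + 2·4^2 + 2·4 + 1; sub 5 for 4: 2·5^5 + 2·5^2 + 2·5 + 1; = 6311; G_3 = 6311−1 = 6310
step 3: 6310 = 2·5^5 + 2·5^2 + 2·5; sub 6 for 5: 2·6^6 + 2·6^2 + 2·6; = 93396; G_4 = 93396−1 = 93395
step 4: 93395 = 2·6^6 + 2·6^2 + 6 + 5; sub 7 for 6: 2·7^7 + 2·7^2 + 7 + 5; = 1647196; G_5 = 1647196−1 = 1647195
step 5: 1647195 = 2·7^7 + 2·7^2 + 7 + 4; sub 8 for 7: 2·8^8 + 2·8^2 + 8 + 4; = 33554572; G_6 = 33554572−1 = 33554571
step 6: 33554571 = 2·8^8 + 2·8^2 + 8 + 3; sub 9 for 8: 2·9^9 + 2·9^2 + 9 + 3; = 774841152; G_7 = 774841152−1 = 774841151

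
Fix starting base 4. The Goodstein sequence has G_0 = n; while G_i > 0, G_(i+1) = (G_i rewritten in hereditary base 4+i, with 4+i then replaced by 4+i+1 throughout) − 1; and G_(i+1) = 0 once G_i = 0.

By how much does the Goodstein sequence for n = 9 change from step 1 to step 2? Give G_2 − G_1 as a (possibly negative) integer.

1

9 —HB4→ 2·4 + 1 —bump→ 2·5 + 1 = 11 —(−1)→ 10
10 —HB5→ 2·5 —bump→ 2·6 = 12 —(−1)→ 11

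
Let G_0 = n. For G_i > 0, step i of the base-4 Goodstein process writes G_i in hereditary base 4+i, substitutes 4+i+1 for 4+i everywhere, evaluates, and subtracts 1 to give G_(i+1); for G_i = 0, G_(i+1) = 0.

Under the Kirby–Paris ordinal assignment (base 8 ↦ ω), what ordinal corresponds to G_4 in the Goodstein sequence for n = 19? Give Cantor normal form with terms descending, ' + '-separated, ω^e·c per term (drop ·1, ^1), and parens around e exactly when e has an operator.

19 —HB4→ 4^2 + 3 —bump→ 5^2 + 3 = 28 —(−1)→ 27
27 —HB5→ 5^2 + 2 —bump→ 6^2 + 2 = 38 —(−1)→ 37
37 —HB6→ 6^2 + 1 —bump→ 7^2 + 1 = 50 —(−1)→ 49
49 —HB7→ 7^2 —bump→ 8^2 = 64 —(−1)→ 63

ω·7 + 7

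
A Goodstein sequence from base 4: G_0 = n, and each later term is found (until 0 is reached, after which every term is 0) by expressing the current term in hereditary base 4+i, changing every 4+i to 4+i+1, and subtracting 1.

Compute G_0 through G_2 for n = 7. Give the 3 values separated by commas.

7, 7, 7

G_0=7  [base 4] 4 + 3  →[4↦5]→  5 + 3 = 8  −1 ⇒ G_1=7
G_1=7  [base 5] 5 + 2  →[5↦6]→  6 + 2 = 8  −1 ⇒ G_2=7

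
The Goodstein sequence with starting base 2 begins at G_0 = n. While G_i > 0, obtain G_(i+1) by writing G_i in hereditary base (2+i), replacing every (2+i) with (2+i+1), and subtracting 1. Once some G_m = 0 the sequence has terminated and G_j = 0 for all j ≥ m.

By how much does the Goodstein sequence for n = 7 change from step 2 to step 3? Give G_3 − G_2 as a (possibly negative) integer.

2868

[0] 7 ≡ 2^2 + 2 + 1 (base 2). Lift 3: 31. −1: 30.
[1] 30 ≡ 3^3 + 3 (base 3). Lift 4: 260. −1: 259.
[2] 259 ≡ 4^4 + 3 (base 4). Lift 5: 3128. −1: 3127.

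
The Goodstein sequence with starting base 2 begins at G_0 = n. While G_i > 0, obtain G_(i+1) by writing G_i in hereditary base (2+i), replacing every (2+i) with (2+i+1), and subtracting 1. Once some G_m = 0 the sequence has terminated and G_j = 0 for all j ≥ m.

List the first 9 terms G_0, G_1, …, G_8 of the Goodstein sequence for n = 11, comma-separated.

11 —HB2→ 2^(2 + 1) + 2 + 1 —bump→ 3^(3 + 1) + 3 + 1 = 85 —(−1)→ 84
84 —HB3→ 3^(3 + 1) + 3 —bump→ 4^(4 + 1) + 4 = 1028 —(−1)→ 1027
1027 —HB4→ 4^(4 + 1) + 3 —bump→ 5^(5 + 1) + 3 = 15628 —(−1)→ 15627
15627 —HB5→ 5^(5 + 1) + 2 —bump→ 6^(6 + 1) + 2 = 279938 —(−1)→ 279937
279937 —HB6→ 6^(6 + 1) + 1 —bump→ 7^(7 + 1) + 1 = 5764802 —(−1)→ 5764801
5764801 —HB7→ 7^(7 + 1) —bump→ 8^(8 + 1) = 134217728 —(−1)→ 134217727
134217727 —HB8→ 7·8^8 + 7·8^7 + 7·8^6 + 7·8^5 + 7·8^4 + 7·8^3 + 7·8^2 + 7·8 + 7 —bump→ 7·9^9 + 7·9^7 + 7·9^6 + 7·9^5 + 7·9^4 + 7·9^3 + 7·9^2 + 7·9 + 7 = 2749609303 —(−1)→ 2749609302
2749609302 —HB9→ 7·9^9 + 7·9^7 + 7·9^6 + 7·9^5 + 7·9^4 + 7·9^3 + 7·9^2 + 7·9 + 6 —bump→ 7·10^10 + 7·10^7 + 7·10^6 + 7·10^5 + 7·10^4 + 7·10^3 + 7·10^2 + 7·10 + 6 = 70077777776 —(−1)→ 70077777775

11, 84, 1027, 15627, 279937, 5764801, 134217727, 2749609302, 70077777775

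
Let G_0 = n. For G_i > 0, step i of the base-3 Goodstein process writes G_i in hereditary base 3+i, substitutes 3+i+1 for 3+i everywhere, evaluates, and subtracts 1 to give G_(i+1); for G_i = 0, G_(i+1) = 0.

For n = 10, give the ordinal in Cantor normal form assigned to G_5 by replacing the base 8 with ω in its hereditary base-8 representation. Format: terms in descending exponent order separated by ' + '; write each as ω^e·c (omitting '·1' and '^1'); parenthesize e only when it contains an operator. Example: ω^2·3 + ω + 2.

ω·4 + 1

step 0: 10 = 3^2 + 1; sub 4 for 3: 4^2 + 1; = 17; G_1 = 17−1 = 16
step 1: 16 = 4^2; sub 5 for 4: 5^2; = 25; G_2 = 25−1 = 24
step 2: 24 = 4·5 + 4; sub 6 for 5: 4·6 + 4; = 28; G_3 = 28−1 = 27
step 3: 27 = 4·6 + 3; sub 7 for 6: 4·7 + 3; = 31; G_4 = 31−1 = 30
step 4: 30 = 4·7 + 2; sub 8 for 7: 4·8 + 2; = 34; G_5 = 34−1 = 33
step 5: 33 = 4·8 + 1; sub 9 for 8: 4·9 + 1; = 37; G_6 = 37−1 = 36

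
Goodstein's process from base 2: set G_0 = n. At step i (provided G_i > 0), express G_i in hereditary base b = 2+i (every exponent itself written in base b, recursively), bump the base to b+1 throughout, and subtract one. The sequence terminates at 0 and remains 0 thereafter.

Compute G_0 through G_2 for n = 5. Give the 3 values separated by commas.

5, 27, 255

base 2: 5 = 2^2 + 1; at 3: 3^3 + 1 = 28; next = 27
base 3: 27 = 3^3; at 4: 4^4 = 256; next = 255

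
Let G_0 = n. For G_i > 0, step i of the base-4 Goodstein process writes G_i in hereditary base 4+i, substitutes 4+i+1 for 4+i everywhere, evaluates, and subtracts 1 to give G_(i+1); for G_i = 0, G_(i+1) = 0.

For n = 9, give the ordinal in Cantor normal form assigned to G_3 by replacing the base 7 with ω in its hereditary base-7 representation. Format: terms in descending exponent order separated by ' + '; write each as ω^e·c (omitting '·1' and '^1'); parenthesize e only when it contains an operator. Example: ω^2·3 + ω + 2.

step 0: 9 = 2·4 + 1; sub 5 for 4: 2·5 + 1; = 11; G_1 = 11−1 = 10
step 1: 10 = 2·5; sub 6 for 5: 2·6; = 12; G_2 = 12−1 = 11
step 2: 11 = 6 + 5; sub 7 for 6: 7 + 5; = 12; G_3 = 12−1 = 11
step 3: 11 = 7 + 4; sub 8 for 7: 8 + 4; = 12; G_4 = 12−1 = 11

ω + 4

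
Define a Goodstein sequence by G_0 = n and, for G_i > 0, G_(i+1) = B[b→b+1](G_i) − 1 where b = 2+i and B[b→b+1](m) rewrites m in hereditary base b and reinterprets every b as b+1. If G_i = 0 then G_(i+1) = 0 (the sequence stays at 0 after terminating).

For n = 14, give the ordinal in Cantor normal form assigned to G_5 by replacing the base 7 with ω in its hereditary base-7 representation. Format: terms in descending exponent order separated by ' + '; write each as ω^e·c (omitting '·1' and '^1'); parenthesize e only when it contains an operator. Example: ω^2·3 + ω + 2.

G_0=14  [base 2] 2^(2 + 1) + 2^2 + 2  →[2↦3]→  3^(3 + 1) + 3^3 + 3 = 111  −1 ⇒ G_1=110
G_1=110  [base 3] 3^(3 + 1) + 3^3 + 2  →[3↦4]→  4^(4 + 1) + 4^4 + 2 = 1282  −1 ⇒ G_2=1281
G_2=1281  [base 4] 4^(4 + 1) + 4^4 + 1  →[4↦5]→  5^(5 + 1) + 5^5 + 1 = 18751  −1 ⇒ G_3=18750
G_3=18750  [base 5] 5^(5 + 1) + 5^5  →[5↦6]→  6^(6 + 1) + 6^6 = 326592  −1 ⇒ G_4=326591
G_4=326591  [base 6] 6^(6 + 1) + 5·6^5 + 5·6^4 + 5·6^3 + 5·6^2 + 5·6 + 5  →[6↦7]→  7^(7 + 1) + 5·7^5 + 5·7^4 + 5·7^3 + 5·7^2 + 5·7 + 5 = 5862841  −1 ⇒ G_5=5862840
G_5=5862840  [base 7] 7^(7 + 1) + 5·7^5 + 5·7^4 + 5·7^3 + 5·7^2 + 5·7 + 4  →[7↦8]→  8^(8 + 1) + 5·8^5 + 5·8^4 + 5·8^3 + 5·8^2 + 5·8 + 4 = 134404972  −1 ⇒ G_6=134404971

ω^(ω + 1) + ω^5·5 + ω^4·5 + ω^3·5 + ω^2·5 + ω·5 + 4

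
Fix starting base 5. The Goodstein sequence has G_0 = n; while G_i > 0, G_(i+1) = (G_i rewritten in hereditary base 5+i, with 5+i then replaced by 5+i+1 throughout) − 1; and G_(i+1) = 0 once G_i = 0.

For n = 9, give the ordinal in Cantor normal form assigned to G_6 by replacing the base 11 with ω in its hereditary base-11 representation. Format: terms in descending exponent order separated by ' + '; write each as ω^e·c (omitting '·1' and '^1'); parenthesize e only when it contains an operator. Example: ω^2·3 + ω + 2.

(0) 9|_5 = 5 + 4 ↦ 6 + 4|_6 = 10 ⇒ 9
(1) 9|_6 = 6 + 3 ↦ 7 + 3|_7 = 10 ⇒ 9
(2) 9|_7 = 7 + 2 ↦ 8 + 2|_8 = 10 ⇒ 9
(3) 9|_8 = 8 + 1 ↦ 9 + 1|_9 = 10 ⇒ 9
(4) 9|_9 = 9 ↦ 10|_10 = 10 ⇒ 9
(5) 9|_10 = 9 ↦ 9|_11 = 9 ⇒ 8

8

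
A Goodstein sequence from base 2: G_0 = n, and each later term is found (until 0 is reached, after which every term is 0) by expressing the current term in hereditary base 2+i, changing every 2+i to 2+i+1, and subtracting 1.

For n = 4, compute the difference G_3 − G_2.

19

G_0=4  [base 2] 2^2  →[2↦3]→  3^3 = 27  −1 ⇒ G_1=26
G_1=26  [base 3] 2·3^2 + 2·3 + 2  →[3↦4]→  2·4^2 + 2·4 + 2 = 42  −1 ⇒ G_2=41
G_2=41  [base 4] 2·4^2 + 2·4 + 1  →[4↦5]→  2·5^2 + 2·5 + 1 = 61  −1 ⇒ G_3=60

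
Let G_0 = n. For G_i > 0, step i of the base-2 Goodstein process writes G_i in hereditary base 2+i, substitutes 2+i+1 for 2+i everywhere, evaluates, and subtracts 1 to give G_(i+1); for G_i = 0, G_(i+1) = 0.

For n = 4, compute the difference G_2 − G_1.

15

4 —HB2→ 2^2 —bump→ 3^3 = 27 —(−1)→ 26
26 —HB3→ 2·3^2 + 2·3 + 2 —bump→ 2·4^2 + 2·4 + 2 = 42 —(−1)→ 41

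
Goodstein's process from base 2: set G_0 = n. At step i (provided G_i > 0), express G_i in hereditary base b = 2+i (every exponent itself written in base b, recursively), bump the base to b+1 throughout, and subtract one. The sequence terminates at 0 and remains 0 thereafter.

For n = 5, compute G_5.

G_0=5  [base 2] 2^2 + 1  →[2↦3]→  3^3 + 1 = 28  −1 ⇒ G_1=27
G_1=27  [base 3] 3^3  →[3↦4]→  4^4 = 256  −1 ⇒ G_2=255
G_2=255  [base 4] 3·4^3 + 3·4^2 + 3·4 + 3  →[4↦5]→  3·5^3 + 3·5^2 + 3·5 + 3 = 468  −1 ⇒ G_3=467
G_3=467  [base 5] 3·5^3 + 3·5^2 + 3·5 + 2  →[5↦6]→  3·6^3 + 3·6^2 + 3·6 + 2 = 776  −1 ⇒ G_4=775
G_4=775  [base 6] 3·6^3 + 3·6^2 + 3·6 + 1  →[6↦7]→  3·7^3 + 3·7^2 + 3·7 + 1 = 1198  −1 ⇒ G_5=1197

1197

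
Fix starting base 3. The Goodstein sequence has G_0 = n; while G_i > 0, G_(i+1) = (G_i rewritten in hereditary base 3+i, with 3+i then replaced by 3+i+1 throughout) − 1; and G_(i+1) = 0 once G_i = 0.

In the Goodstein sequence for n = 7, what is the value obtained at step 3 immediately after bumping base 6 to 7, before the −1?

step 0: 7 = 2·3 + 1; sub 4 for 3: 2·4 + 1; = 9; G_1 = 9−1 = 8
step 1: 8 = 2·4; sub 5 for 4: 2·5; = 10; G_2 = 10−1 = 9
step 2: 9 = 5 + 4; sub 6 for 5: 6 + 4; = 10; G_3 = 10−1 = 9
step 3: 9 = 6 + 3; sub 7 for 6: 7 + 3; = 10; G_4 = 10−1 = 9

10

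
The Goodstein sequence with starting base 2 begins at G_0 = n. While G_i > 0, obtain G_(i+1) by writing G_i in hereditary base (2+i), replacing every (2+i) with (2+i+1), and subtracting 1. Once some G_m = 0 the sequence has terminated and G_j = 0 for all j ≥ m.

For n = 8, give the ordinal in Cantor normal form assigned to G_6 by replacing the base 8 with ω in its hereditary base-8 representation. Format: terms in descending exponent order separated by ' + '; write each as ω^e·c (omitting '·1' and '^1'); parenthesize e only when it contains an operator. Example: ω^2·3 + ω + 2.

ω^ω·2 + ω^2·2 + ω + 3

base 2: 8 = 2^(2 + 1); at 3: 3^(3 + 1) = 81; next = 80
base 3: 80 = 2·3^3 + 2·3^2 + 2·3 + 2; at 4: 2·4^4 + 2·4^2 + 2·4 + 2 = 554; next = 553
base 4: 553 = 2·4^4 + 2·4^2 + 2·4 + 1; at 5: 2·5^5 + 2·5^2 + 2·5 + 1 = 6311; next = 6310
base 5: 6310 = 2·5^5 + 2·5^2 + 2·5; at 6: 2·6^6 + 2·6^2 + 2·6 = 93396; next = 93395
base 6: 93395 = 2·6^6 + 2·6^2 + 6 + 5; at 7: 2·7^7 + 2·7^2 + 7 + 5 = 1647196; next = 1647195
base 7: 1647195 = 2·7^7 + 2·7^2 + 7 + 4; at 8: 2·8^8 + 2·8^2 + 8 + 4 = 33554572; next = 33554571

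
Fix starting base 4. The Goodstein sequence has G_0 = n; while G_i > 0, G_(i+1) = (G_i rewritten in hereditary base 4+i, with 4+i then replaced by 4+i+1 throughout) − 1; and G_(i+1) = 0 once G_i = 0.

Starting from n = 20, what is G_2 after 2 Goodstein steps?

i=0: 20 = 4^2 + 4 (b=4); 4→5: 5^2 + 5 = 30; 30−1 = 29
i=1: 29 = 5^2 + 4 (b=5); 5→6: 6^2 + 4 = 40; 40−1 = 39

39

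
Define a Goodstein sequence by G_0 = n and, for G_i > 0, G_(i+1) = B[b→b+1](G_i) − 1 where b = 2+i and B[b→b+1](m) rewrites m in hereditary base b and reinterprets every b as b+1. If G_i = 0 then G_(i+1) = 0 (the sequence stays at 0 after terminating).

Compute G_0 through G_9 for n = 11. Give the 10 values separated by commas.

[0] 11 ≡ 2^(2 + 1) + 2 + 1 (base 2). Lift 3: 85. −1: 84.
[1] 84 ≡ 3^(3 + 1) + 3 (base 3). Lift 4: 1028. −1: 1027.
[2] 1027 ≡ 4^(4 + 1) + 3 (base 4). Lift 5: 15628. −1: 15627.
[3] 15627 ≡ 5^(5 + 1) + 2 (base 5). Lift 6: 279938. −1: 279937.
[4] 279937 ≡ 6^(6 + 1) + 1 (base 6). Lift 7: 5764802. −1: 5764801.
[5] 5764801 ≡ 7^(7 + 1) (base 7). Lift 8: 134217728. −1: 134217727.
[6] 134217727 ≡ 7·8^8 + 7·8^7 + 7·8^6 + 7·8^5 + 7·8^4 + 7·8^3 + 7·8^2 + 7·8 + 7 (base 8). Lift 9: 2749609303. −1: 2749609302.
[7] 2749609302 ≡ 7·9^9 + 7·9^7 + 7·9^6 + 7·9^5 + 7·9^4 + 7·9^3 + 7·9^2 + 7·9 + 6 (base 9). Lift 10: 70077777776. −1: 70077777775.
[8] 70077777775 ≡ 7·10^10 + 7·10^7 + 7·10^6 + 7·10^5 + 7·10^4 + 7·10^3 + 7·10^2 + 7·10 + 5 (base 10). Lift 11: 1997331745491. −1: 1997331745490.

11, 84, 1027, 15627, 279937, 5764801, 134217727, 2749609302, 70077777775, 1997331745490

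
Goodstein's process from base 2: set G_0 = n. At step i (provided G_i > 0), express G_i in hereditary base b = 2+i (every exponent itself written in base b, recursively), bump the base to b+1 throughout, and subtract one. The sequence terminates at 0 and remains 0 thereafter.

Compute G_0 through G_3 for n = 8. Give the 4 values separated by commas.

8, 80, 553, 6310

i=0: 8 = 2^(2 + 1) (b=2); 2→3: 3^(3 + 1) = 81; 81−1 = 80
i=1: 80 = 2·3^3 + 2·3^2 + 2·3 + 2 (b=3); 3→4: 2·4^4 + 2·4^2 + 2·4 + 2 = 554; 554−1 = 553
i=2: 553 = 2·4^4 + 2·4^2 + 2·4 + 1 (b=4); 4→5: 2·5^5 + 2·5^2 + 2·5 + 1 = 6311; 6311−1 = 6310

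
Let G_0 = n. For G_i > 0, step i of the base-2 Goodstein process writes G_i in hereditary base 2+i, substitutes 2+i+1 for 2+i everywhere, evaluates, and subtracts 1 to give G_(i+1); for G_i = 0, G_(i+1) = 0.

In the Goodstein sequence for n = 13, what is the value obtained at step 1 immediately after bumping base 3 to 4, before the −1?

G_0 = 13. HB_2(13) = 2^(2 + 1) + 2^2 + 1. Bump = 109. G_1 = 108.
G_1 = 108. HB_3(108) = 3^(3 + 1) + 3^3. Bump = 1280. G_2 = 1279.

1280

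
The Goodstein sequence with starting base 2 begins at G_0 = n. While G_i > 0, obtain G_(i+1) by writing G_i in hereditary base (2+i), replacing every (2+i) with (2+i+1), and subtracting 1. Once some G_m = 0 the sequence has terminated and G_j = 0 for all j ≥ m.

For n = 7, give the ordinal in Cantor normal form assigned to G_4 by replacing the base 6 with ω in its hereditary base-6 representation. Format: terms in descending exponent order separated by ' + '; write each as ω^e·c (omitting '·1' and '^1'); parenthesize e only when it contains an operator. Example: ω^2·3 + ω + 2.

ω^ω + 1

base 2: 7 = 2^2 + 2 + 1; at 3: 3^3 + 3 + 1 = 31; next = 30
base 3: 30 = 3^3 + 3; at 4: 4^4 + 4 = 260; next = 259
base 4: 259 = 4^4 + 3; at 5: 5^5 + 3 = 3128; next = 3127
base 5: 3127 = 5^5 + 2; at 6: 6^6 + 2 = 46658; next = 46657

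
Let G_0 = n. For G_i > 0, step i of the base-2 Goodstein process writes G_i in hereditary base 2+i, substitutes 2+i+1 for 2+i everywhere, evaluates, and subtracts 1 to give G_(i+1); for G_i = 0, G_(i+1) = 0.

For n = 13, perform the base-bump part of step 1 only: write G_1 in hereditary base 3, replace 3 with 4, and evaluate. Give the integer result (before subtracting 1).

G_0 = 13. HB_2(13) = 2^(2 + 1) + 2^2 + 1. Bump = 109. G_1 = 108.
G_1 = 108. HB_3(108) = 3^(3 + 1) + 3^3. Bump = 1280. G_2 = 1279.

1280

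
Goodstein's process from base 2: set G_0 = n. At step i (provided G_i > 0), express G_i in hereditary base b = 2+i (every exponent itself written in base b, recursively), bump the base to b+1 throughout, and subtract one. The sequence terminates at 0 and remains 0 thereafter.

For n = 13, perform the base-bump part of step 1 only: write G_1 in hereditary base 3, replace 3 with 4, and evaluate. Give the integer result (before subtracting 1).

[0] 13 ≡ 2^(2 + 1) + 2^2 + 1 (base 2). Lift 3: 109. −1: 108.
[1] 108 ≡ 3^(3 + 1) + 3^3 (base 3). Lift 4: 1280. −1: 1279.

1280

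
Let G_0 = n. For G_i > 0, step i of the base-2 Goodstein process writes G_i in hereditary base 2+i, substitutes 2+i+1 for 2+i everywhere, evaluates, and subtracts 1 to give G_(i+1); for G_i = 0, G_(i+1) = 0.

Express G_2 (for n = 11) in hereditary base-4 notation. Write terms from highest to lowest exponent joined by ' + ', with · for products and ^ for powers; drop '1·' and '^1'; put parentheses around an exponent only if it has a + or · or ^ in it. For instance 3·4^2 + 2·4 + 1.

G_0=11  [base 2] 2^(2 + 1) + 2 + 1  →[2↦3]→  3^(3 + 1) + 3 + 1 = 85  −1 ⇒ G_1=84
G_1=84  [base 3] 3^(3 + 1) + 3  →[3↦4]→  4^(4 + 1) + 4 = 1028  −1 ⇒ G_2=1027
G_2=1027  [base 4] 4^(4 + 1) + 3  →[4↦5]→  5^(5 + 1) + 3 = 15628  −1 ⇒ G_3=15627

4^(4 + 1) + 3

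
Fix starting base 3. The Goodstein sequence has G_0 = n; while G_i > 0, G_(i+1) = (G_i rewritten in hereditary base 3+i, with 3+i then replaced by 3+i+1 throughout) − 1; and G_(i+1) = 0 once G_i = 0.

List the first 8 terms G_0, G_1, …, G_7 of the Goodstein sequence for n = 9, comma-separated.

9, 15, 17, 19, 21, 23, 24, 25

[0] 9 ≡ 3^2 (base 3). Lift 4: 16. −1: 15.
[1] 15 ≡ 3·4 + 3 (base 4). Lift 5: 18. −1: 17.
[2] 17 ≡ 3·5 + 2 (base 5). Lift 6: 20. −1: 19.
[3] 19 ≡ 3·6 + 1 (base 6). Lift 7: 22. −1: 21.
[4] 21 ≡ 3·7 (base 7). Lift 8: 24. −1: 23.
[5] 23 ≡ 2·8 + 7 (base 8). Lift 9: 25. −1: 24.
[6] 24 ≡ 2·9 + 6 (base 9). Lift 10: 26. −1: 25.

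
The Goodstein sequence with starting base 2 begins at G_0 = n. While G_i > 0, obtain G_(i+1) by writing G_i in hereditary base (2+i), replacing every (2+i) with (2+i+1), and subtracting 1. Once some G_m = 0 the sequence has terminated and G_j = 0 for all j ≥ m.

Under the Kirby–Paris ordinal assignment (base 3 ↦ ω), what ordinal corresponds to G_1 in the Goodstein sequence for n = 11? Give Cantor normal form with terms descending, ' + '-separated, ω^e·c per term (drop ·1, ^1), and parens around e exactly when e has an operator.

i=0: 11 = 2^(2 + 1) + 2 + 1 (b=2); 2→3: 3^(3 + 1) + 3 + 1 = 85; 85−1 = 84
i=1: 84 = 3^(3 + 1) + 3 (b=3); 3→4: 4^(4 + 1) + 4 = 1028; 1028−1 = 1027

ω^(ω + 1) + ω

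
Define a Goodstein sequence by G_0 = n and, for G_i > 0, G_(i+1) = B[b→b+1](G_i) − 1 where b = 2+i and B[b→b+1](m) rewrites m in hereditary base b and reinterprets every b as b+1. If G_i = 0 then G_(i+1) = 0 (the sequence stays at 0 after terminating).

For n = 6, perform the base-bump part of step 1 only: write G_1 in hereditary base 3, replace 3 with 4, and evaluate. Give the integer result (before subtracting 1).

258

G_0=6  [base 2] 2^2 + 2  →[2↦3]→  3^3 + 3 = 30  −1 ⇒ G_1=29
G_1=29  [base 3] 3^3 + 2  →[3↦4]→  4^4 + 2 = 258  −1 ⇒ G_2=257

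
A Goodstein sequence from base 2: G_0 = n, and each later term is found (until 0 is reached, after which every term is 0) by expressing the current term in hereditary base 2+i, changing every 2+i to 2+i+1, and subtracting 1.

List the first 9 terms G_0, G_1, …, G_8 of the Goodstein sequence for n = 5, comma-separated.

5, 27, 255, 467, 775, 1197, 1751, 2454, 3325

step 0: 5 = 2^2 + 1; sub 3 for 2: 3^3 + 1; = 28; G_1 = 28−1 = 27
step 1: 27 = 3^3; sub 4 for 3: 4^4; = 256; G_2 = 256−1 = 255
step 2: 255 = 3·4^3 + 3·4^2 + 3·4 + 3; sub 5 for 4: 3·5^3 + 3·5^2 + 3·5 + 3; = 468; G_3 = 468−1 = 467
step 3: 467 = 3·5^3 + 3·5^2 + 3·5 + 2; sub 6 for 5: 3·6^3 + 3·6^2 + 3·6 + 2; = 776; G_4 = 776−1 = 775
step 4: 775 = 3·6^3 + 3·6^2 + 3·6 + 1; sub 7 for 6: 3·7^3 + 3·7^2 + 3·7 + 1; = 1198; G_5 = 1198−1 = 1197
step 5: 1197 = 3·7^3 + 3·7^2 + 3·7; sub 8 for 7: 3·8^3 + 3·8^2 + 3·8; = 1752; G_6 = 1752−1 = 1751
step 6: 1751 = 3·8^3 + 3·8^2 + 2·8 + 7; sub 9 for 8: 3·9^3 + 3·9^2 + 2·9 + 7; = 2455; G_7 = 2455−1 = 2454
step 7: 2454 = 3·9^3 + 3·9^2 + 2·9 + 6; sub 10 for 9: 3·10^3 + 3·10^2 + 2·10 + 6; = 3326; G_8 = 3326−1 = 3325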